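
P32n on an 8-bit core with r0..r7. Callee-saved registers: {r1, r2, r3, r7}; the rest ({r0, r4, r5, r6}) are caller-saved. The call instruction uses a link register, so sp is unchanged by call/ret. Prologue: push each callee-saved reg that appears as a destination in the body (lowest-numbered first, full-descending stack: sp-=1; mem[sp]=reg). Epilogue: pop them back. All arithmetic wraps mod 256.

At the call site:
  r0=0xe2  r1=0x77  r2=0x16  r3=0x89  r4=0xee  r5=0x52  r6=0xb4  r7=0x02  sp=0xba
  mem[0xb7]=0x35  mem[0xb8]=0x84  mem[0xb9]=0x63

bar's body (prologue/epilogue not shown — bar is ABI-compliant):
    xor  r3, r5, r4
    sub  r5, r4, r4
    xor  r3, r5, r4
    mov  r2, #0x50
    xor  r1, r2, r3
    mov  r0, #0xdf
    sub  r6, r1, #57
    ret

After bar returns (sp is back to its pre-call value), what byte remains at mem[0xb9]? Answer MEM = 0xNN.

prologue: push r1 -> mem[0xb9]=0x77, sp=0xb9
prologue: push r2 -> mem[0xb8]=0x16, sp=0xb8
prologue: push r3 -> mem[0xb7]=0x89, sp=0xb7
body[0] xor  r3, r5, r4 -> r3=0xbc
body[1] sub  r5, r4, r4 -> r5=0x00
body[2] xor  r3, r5, r4 -> r3=0xee
body[3] mov  r2, #0x50 -> r2=0x50
body[4] xor  r1, r2, r3 -> r1=0xbe
body[5] mov  r0, #0xdf -> r0=0xdf
body[6] sub  r6, r1, #57 -> r6=0x85
epilogue: pop r3=0x89, sp=0xb8
epilogue: pop r2=0x16, sp=0xb9
epilogue: pop r1=0x77, sp=0xba
prologue pushed ['r1', 'r2', 'r3'] at ['0xb9', '0xb8', '0xb7']

MEM = 0x77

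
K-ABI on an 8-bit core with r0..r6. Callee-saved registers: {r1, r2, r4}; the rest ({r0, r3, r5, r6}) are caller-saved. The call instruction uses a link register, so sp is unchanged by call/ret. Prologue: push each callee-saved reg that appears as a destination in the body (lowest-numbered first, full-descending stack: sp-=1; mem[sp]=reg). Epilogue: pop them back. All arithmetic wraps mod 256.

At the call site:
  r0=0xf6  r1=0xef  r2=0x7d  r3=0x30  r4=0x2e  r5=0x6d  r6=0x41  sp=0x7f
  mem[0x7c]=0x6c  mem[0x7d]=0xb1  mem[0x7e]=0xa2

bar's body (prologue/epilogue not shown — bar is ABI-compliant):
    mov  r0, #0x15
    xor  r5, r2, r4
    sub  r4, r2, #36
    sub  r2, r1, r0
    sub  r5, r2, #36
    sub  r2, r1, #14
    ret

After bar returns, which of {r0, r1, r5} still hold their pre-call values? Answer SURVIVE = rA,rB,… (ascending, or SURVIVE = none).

SURVIVE = r1

prologue: push r2 → mem[0x7e]=0x7d, sp=0x7e
prologue: push r4 → mem[0x7d]=0x2e, sp=0x7d
body[0] mov  r0, #0x15 → r0=0x15
body[1] xor  r5, r2, r4 → r5=0x53
body[2] sub  r4, r2, #36 → r4=0x59
body[3] sub  r2, r1, r0 → r2=0xda
body[4] sub  r5, r2, #36 → r5=0xb6
body[5] sub  r2, r1, #14 → r2=0xe1
epilogue: pop r4=0x2e, sp=0x7e
epilogue: pop r2=0x7d, sp=0x7f
r0: caller-saved, written=True
r1: callee-saved, written=False
r5: caller-saved, written=True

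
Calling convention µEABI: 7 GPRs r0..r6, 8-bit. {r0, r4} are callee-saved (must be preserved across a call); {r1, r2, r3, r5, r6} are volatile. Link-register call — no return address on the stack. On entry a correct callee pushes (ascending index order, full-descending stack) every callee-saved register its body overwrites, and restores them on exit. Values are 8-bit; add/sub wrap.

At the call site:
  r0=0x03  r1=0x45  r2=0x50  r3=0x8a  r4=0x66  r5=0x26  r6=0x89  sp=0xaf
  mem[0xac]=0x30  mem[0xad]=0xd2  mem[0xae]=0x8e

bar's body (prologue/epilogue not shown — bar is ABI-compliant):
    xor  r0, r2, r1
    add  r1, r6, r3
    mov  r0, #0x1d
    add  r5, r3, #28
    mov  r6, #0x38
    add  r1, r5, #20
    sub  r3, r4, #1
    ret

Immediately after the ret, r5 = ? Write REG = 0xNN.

REG = 0xa6

prologue: push r0 -> mem[0xae]=0x03, sp=0xae
body[0] xor  r0, r2, r1 -> r0=0x15
body[1] add  r1, r6, r3 -> r1=0x13
body[2] mov  r0, #0x1d -> r0=0x1d
body[3] add  r5, r3, #28 -> r5=0xa6
body[4] mov  r6, #0x38 -> r6=0x38
body[5] add  r1, r5, #20 -> r1=0xba
body[6] sub  r3, r4, #1 -> r3=0x65
epilogue: pop r0=0x03, sp=0xaf
r5 is caller-saved -> body value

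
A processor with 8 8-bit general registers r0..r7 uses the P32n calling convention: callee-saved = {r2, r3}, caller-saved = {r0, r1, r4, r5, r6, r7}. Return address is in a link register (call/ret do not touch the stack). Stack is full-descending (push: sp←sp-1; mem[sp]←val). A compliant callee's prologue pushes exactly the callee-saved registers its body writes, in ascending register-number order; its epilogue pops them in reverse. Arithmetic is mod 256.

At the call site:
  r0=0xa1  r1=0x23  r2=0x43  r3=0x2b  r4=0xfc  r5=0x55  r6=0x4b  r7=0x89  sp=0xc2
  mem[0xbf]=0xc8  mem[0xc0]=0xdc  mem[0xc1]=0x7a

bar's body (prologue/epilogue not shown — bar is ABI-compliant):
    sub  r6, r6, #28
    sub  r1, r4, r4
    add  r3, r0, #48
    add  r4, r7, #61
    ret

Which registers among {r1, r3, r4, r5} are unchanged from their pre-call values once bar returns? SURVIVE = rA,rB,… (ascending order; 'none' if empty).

prologue: push r3 → mem[0xc1]=0x2b, sp=0xc1
body[0] sub  r6, r6, #28 → r6=0x2f
body[1] sub  r1, r4, r4 → r1=0x00
body[2] add  r3, r0, #48 → r3=0xd1
body[3] add  r4, r7, #61 → r4=0xc6
epilogue: pop r3=0x2b, sp=0xc2
r1: caller-saved, written=True
r3: callee-saved, written=True
r4: caller-saved, written=True
r5: caller-saved, written=False

SURVIVE = r3,r5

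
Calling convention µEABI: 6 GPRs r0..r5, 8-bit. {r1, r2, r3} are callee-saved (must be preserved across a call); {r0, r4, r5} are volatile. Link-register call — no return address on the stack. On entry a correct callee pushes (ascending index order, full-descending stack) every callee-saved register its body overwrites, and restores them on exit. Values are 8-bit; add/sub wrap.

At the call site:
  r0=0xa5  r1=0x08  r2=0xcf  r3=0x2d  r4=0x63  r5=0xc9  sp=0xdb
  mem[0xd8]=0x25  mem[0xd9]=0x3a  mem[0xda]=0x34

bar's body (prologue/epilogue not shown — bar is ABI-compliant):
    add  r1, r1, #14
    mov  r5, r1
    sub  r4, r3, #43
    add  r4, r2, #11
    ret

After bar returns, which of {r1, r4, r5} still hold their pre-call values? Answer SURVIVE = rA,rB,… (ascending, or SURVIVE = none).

prologue: push r1 -> mem[0xda]=0x08, sp=0xda
body[0] add  r1, r1, #14 -> r1=0x16
body[1] mov  r5, r1 -> r5=0x16
body[2] sub  r4, r3, #43 -> r4=0x02
body[3] add  r4, r2, #11 -> r4=0xda
epilogue: pop r1=0x08, sp=0xdb
r1: callee-saved, written=True
r4: caller-saved, written=True
r5: caller-saved, written=True

SURVIVE = r1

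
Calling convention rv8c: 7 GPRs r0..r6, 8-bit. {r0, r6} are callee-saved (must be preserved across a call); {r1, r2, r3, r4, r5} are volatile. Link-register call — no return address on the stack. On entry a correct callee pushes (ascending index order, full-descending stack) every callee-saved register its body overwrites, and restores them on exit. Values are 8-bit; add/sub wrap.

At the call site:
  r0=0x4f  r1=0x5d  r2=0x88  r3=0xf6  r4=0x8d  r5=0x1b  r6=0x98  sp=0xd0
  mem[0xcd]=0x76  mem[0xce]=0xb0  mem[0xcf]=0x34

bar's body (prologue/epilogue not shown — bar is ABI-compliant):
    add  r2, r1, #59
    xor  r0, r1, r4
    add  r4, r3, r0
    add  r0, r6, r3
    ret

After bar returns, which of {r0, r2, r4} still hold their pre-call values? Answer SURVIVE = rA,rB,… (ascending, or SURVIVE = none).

prologue: push r0 → mem[0xcf]=0x4f, sp=0xcf
body[0] add  r2, r1, #59 → r2=0x98
body[1] xor  r0, r1, r4 → r0=0xd0
body[2] add  r4, r3, r0 → r4=0xc6
body[3] add  r0, r6, r3 → r0=0x8e
epilogue: pop r0=0x4f, sp=0xd0
r0: callee-saved, written=True
r2: caller-saved, written=True
r4: caller-saved, written=True

SURVIVE = r0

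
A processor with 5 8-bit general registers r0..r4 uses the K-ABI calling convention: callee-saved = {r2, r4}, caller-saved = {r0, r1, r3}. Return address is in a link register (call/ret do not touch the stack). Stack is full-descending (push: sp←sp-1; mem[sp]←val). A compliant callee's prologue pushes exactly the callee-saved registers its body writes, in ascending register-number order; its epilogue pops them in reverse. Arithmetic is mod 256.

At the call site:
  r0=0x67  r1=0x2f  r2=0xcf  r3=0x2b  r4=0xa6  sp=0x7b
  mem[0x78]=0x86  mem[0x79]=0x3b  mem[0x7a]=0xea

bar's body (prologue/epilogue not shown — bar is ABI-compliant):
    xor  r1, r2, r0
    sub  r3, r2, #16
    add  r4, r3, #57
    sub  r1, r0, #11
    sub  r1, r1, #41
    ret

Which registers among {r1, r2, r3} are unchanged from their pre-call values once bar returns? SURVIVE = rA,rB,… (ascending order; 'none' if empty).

SURVIVE = r2

prologue: push r4 -> mem[0x7a]=0xa6, sp=0x7a
body[0] xor  r1, r2, r0 -> r1=0xa8
body[1] sub  r3, r2, #16 -> r3=0xbf
body[2] add  r4, r3, #57 -> r4=0xf8
body[3] sub  r1, r0, #11 -> r1=0x5c
body[4] sub  r1, r1, #41 -> r1=0x33
epilogue: pop r4=0xa6, sp=0x7b
r1: caller-saved, written=True
r2: callee-saved, written=False
r3: caller-saved, written=True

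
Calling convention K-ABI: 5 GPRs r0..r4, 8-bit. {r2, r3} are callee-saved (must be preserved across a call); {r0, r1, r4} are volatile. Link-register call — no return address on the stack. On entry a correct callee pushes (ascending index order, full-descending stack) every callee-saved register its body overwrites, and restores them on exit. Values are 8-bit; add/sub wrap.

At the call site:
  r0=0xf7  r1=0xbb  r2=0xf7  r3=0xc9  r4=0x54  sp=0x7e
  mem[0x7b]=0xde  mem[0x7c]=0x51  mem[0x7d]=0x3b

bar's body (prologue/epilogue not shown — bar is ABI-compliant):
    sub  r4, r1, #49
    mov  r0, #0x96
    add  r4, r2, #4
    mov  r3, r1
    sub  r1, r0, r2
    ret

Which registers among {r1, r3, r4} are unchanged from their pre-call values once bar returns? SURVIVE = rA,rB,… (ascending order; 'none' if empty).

prologue: push r3 -> mem[0x7d]=0xc9, sp=0x7d
body[0] sub  r4, r1, #49 -> r4=0x8a
body[1] mov  r0, #0x96 -> r0=0x96
body[2] add  r4, r2, #4 -> r4=0xfb
body[3] mov  r3, r1 -> r3=0xbb
body[4] sub  r1, r0, r2 -> r1=0x9f
epilogue: pop r3=0xc9, sp=0x7e
r1: caller-saved, written=True
r3: callee-saved, written=True
r4: caller-saved, written=True

SURVIVE = r3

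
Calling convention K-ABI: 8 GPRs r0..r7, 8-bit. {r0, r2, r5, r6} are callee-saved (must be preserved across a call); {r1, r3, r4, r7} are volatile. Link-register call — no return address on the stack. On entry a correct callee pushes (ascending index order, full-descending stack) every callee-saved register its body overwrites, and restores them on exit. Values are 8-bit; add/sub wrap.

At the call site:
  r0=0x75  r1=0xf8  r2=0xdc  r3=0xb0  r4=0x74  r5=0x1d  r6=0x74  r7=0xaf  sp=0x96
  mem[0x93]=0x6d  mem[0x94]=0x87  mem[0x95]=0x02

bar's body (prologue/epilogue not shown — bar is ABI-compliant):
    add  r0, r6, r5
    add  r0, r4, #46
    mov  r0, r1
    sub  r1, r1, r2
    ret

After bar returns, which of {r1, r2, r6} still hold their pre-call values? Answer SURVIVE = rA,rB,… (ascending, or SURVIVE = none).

prologue: push r0 → mem[0x95]=0x75, sp=0x95
body[0] add  r0, r6, r5 → r0=0x91
body[1] add  r0, r4, #46 → r0=0xa2
body[2] mov  r0, r1 → r0=0xf8
body[3] sub  r1, r1, r2 → r1=0x1c
epilogue: pop r0=0x75, sp=0x96
r1: caller-saved, written=True
r2: callee-saved, written=False
r6: callee-saved, written=False

SURVIVE = r2,r6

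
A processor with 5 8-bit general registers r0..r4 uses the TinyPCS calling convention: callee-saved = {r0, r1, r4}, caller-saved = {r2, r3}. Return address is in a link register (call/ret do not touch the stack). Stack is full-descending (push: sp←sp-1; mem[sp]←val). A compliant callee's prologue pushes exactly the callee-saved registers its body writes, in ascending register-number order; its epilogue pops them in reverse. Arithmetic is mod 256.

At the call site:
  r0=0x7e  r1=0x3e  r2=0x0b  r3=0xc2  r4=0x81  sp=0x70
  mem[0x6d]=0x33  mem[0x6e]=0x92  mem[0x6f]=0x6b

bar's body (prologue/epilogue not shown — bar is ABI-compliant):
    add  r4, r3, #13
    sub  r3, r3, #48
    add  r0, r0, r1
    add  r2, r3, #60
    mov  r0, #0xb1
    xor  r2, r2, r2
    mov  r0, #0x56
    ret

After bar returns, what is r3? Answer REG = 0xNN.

prologue: push r0 → mem[0x6f]=0x7e, sp=0x6f
prologue: push r4 → mem[0x6e]=0x81, sp=0x6e
body[0] add  r4, r3, #13 → r4=0xcf
body[1] sub  r3, r3, #48 → r3=0x92
body[2] add  r0, r0, r1 → r0=0xbc
body[3] add  r2, r3, #60 → r2=0xce
body[4] mov  r0, #0xb1 → r0=0xb1
body[5] xor  r2, r2, r2 → r2=0x00
body[6] mov  r0, #0x56 → r0=0x56
epilogue: pop r4=0x81, sp=0x6f
epilogue: pop r0=0x7e, sp=0x70
r3 is caller-saved → body value

REG = 0x92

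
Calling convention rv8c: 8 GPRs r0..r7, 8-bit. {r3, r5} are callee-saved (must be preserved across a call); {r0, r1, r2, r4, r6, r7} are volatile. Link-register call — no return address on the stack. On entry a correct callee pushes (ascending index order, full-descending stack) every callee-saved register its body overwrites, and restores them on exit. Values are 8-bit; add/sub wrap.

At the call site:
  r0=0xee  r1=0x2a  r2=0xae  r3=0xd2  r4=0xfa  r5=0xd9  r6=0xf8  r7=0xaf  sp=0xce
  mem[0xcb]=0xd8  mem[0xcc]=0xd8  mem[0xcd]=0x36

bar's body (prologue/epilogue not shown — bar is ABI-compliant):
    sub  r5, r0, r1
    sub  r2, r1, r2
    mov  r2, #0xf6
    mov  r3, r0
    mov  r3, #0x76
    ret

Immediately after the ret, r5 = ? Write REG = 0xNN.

prologue: push r3 -> mem[0xcd]=0xd2, sp=0xcd
prologue: push r5 -> mem[0xcc]=0xd9, sp=0xcc
body[0] sub  r5, r0, r1 -> r5=0xc4
body[1] sub  r2, r1, r2 -> r2=0x7c
body[2] mov  r2, #0xf6 -> r2=0xf6
body[3] mov  r3, r0 -> r3=0xee
body[4] mov  r3, #0x76 -> r3=0x76
epilogue: pop r5=0xd9, sp=0xcd
epilogue: pop r3=0xd2, sp=0xce
r5 is callee-saved -> restored

REG = 0xd9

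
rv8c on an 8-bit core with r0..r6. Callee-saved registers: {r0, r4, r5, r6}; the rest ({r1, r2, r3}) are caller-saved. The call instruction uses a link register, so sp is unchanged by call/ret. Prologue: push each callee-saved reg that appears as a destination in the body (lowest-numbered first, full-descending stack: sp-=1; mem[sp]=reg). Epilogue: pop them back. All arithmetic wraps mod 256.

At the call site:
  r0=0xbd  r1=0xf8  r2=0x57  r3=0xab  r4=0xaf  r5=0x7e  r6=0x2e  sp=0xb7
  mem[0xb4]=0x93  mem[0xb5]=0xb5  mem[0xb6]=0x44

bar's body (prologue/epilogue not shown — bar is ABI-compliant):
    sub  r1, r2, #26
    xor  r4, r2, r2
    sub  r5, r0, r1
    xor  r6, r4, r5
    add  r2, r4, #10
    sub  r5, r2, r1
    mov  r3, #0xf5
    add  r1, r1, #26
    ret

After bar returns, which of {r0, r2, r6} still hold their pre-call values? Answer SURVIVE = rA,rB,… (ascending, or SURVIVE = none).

SURVIVE = r0,r6

prologue: push r4 → mem[0xb6]=0xaf, sp=0xb6
prologue: push r5 → mem[0xb5]=0x7e, sp=0xb5
prologue: push r6 → mem[0xb4]=0x2e, sp=0xb4
body[0] sub  r1, r2, #26 → r1=0x3d
body[1] xor  r4, r2, r2 → r4=0x00
body[2] sub  r5, r0, r1 → r5=0x80
body[3] xor  r6, r4, r5 → r6=0x80
body[4] add  r2, r4, #10 → r2=0x0a
body[5] sub  r5, r2, r1 → r5=0xcd
body[6] mov  r3, #0xf5 → r3=0xf5
body[7] add  r1, r1, #26 → r1=0x57
epilogue: pop r6=0x2e, sp=0xb5
epilogue: pop r5=0x7e, sp=0xb6
epilogue: pop r4=0xaf, sp=0xb7
r0: callee-saved, written=False
r2: caller-saved, written=True
r6: callee-saved, written=True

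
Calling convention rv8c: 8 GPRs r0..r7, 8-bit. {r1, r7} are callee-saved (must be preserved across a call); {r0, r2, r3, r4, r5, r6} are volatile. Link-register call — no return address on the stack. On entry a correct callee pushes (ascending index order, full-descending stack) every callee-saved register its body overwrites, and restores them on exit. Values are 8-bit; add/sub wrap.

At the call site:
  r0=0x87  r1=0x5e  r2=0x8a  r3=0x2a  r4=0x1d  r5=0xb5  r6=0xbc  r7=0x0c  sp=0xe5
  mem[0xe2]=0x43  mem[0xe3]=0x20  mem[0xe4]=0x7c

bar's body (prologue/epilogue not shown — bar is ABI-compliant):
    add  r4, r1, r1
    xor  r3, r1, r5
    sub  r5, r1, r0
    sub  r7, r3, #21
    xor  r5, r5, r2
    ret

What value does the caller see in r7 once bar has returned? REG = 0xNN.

prologue: push r7 → mem[0xe4]=0x0c, sp=0xe4
body[0] add  r4, r1, r1 → r4=0xbc
body[1] xor  r3, r1, r5 → r3=0xeb
body[2] sub  r5, r1, r0 → r5=0xd7
body[3] sub  r7, r3, #21 → r7=0xd6
body[4] xor  r5, r5, r2 → r5=0x5d
epilogue: pop r7=0x0c, sp=0xe5
r7 is callee-saved → restored

REG = 0x0c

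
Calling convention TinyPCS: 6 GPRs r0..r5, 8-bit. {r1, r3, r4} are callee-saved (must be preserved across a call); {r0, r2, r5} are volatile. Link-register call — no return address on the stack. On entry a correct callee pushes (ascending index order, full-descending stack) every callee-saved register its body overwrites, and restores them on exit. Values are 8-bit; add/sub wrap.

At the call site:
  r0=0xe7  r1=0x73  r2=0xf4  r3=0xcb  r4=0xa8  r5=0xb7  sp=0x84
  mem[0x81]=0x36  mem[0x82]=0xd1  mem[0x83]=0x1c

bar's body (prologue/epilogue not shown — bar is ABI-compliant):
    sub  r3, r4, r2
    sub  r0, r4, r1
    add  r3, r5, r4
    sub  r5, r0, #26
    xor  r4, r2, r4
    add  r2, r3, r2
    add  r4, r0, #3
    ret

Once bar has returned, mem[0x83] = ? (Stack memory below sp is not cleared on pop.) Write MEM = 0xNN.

MEM = 0xcb

prologue: push r3 → mem[0x83]=0xcb, sp=0x83
prologue: push r4 → mem[0x82]=0xa8, sp=0x82
body[0] sub  r3, r4, r2 → r3=0xb4
body[1] sub  r0, r4, r1 → r0=0x35
body[2] add  r3, r5, r4 → r3=0x5f
body[3] sub  r5, r0, #26 → r5=0x1b
body[4] xor  r4, r2, r4 → r4=0x5c
body[5] add  r2, r3, r2 → r2=0x53
body[6] add  r4, r0, #3 → r4=0x38
epilogue: pop r4=0xa8, sp=0x83
epilogue: pop r3=0xcb, sp=0x84
prologue pushed ['r3', 'r4'] at ['0x83', '0x82']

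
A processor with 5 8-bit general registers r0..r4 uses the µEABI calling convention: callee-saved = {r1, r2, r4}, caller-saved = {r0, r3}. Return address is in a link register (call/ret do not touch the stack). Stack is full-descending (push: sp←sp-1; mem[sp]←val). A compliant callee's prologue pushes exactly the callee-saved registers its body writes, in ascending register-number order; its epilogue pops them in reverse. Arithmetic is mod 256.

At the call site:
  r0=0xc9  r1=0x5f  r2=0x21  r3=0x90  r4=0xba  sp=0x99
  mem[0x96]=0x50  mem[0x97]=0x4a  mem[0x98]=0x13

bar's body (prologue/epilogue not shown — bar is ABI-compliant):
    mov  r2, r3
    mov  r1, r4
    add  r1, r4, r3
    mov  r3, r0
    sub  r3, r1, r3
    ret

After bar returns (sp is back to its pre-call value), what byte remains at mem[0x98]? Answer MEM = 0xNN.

prologue: push r1 → mem[0x98]=0x5f, sp=0x98
prologue: push r2 → mem[0x97]=0x21, sp=0x97
body[0] mov  r2, r3 → r2=0x90
body[1] mov  r1, r4 → r1=0xba
body[2] add  r1, r4, r3 → r1=0x4a
body[3] mov  r3, r0 → r3=0xc9
body[4] sub  r3, r1, r3 → r3=0x81
epilogue: pop r2=0x21, sp=0x98
epilogue: pop r1=0x5f, sp=0x99
prologue pushed ['r1', 'r2'] at ['0x98', '0x97']

MEM = 0x5f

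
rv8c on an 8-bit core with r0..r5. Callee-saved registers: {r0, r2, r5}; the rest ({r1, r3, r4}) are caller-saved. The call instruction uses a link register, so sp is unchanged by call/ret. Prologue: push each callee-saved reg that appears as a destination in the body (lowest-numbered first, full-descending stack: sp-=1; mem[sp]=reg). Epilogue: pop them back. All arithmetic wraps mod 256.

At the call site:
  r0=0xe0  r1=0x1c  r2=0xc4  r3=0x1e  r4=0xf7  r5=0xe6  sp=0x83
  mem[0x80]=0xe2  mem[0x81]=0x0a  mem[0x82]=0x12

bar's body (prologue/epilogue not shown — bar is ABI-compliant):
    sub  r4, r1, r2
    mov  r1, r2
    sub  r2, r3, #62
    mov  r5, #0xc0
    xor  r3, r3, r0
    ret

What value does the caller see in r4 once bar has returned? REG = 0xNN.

prologue: push r2 → mem[0x82]=0xc4, sp=0x82
prologue: push r5 → mem[0x81]=0xe6, sp=0x81
body[0] sub  r4, r1, r2 → r4=0x58
body[1] mov  r1, r2 → r1=0xc4
body[2] sub  r2, r3, #62 → r2=0xe0
body[3] mov  r5, #0xc0 → r5=0xc0
body[4] xor  r3, r3, r0 → r3=0xfe
epilogue: pop r5=0xe6, sp=0x82
epilogue: pop r2=0xc4, sp=0x83
r4 is caller-saved → body value

REG = 0x58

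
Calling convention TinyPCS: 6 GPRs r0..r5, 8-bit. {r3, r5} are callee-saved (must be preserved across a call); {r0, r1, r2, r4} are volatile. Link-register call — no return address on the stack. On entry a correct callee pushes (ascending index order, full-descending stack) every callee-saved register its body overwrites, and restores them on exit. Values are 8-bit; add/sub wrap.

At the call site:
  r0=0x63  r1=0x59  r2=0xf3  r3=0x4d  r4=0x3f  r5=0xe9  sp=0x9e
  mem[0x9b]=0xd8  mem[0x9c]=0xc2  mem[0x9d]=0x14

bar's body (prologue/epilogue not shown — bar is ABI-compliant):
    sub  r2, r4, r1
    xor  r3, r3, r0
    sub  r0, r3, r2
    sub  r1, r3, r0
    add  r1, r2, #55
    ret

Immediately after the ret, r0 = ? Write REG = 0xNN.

REG = 0x48

prologue: push r3 → mem[0x9d]=0x4d, sp=0x9d
body[0] sub  r2, r4, r1 → r2=0xe6
body[1] xor  r3, r3, r0 → r3=0x2e
body[2] sub  r0, r3, r2 → r0=0x48
body[3] sub  r1, r3, r0 → r1=0xe6
body[4] add  r1, r2, #55 → r1=0x1d
epilogue: pop r3=0x4d, sp=0x9e
r0 is caller-saved → body value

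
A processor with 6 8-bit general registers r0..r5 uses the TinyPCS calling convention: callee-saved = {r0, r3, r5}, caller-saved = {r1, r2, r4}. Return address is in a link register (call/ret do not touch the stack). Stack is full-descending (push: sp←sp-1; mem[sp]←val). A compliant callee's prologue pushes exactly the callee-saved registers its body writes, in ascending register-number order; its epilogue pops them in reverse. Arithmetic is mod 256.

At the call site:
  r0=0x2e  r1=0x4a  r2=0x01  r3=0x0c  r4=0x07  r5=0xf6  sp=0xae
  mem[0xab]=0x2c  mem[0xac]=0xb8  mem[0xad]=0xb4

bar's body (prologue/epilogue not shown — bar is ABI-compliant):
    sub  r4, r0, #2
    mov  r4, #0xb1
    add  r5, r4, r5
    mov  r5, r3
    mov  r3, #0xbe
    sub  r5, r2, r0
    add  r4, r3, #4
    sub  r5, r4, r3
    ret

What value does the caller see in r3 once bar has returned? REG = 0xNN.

REG = 0x0c

prologue: push r3 -> mem[0xad]=0x0c, sp=0xad
prologue: push r5 -> mem[0xac]=0xf6, sp=0xac
body[0] sub  r4, r0, #2 -> r4=0x2c
body[1] mov  r4, #0xb1 -> r4=0xb1
body[2] add  r5, r4, r5 -> r5=0xa7
body[3] mov  r5, r3 -> r5=0x0c
body[4] mov  r3, #0xbe -> r3=0xbe
body[5] sub  r5, r2, r0 -> r5=0xd3
body[6] add  r4, r3, #4 -> r4=0xc2
body[7] sub  r5, r4, r3 -> r5=0x04
epilogue: pop r5=0xf6, sp=0xad
epilogue: pop r3=0x0c, sp=0xae
r3 is callee-saved -> restored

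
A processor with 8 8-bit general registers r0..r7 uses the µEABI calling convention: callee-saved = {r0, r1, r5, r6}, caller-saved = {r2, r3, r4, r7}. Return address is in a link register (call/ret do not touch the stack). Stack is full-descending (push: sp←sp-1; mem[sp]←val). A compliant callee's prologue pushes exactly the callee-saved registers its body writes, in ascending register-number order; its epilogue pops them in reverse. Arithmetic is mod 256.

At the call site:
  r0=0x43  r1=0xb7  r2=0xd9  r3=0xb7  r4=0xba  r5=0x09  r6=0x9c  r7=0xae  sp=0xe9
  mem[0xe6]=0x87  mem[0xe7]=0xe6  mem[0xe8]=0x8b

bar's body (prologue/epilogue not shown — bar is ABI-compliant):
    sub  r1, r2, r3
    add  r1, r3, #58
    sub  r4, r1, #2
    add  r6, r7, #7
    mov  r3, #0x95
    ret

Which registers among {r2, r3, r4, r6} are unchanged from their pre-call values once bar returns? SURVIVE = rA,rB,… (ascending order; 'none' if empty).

SURVIVE = r2,r6

prologue: push r1 → mem[0xe8]=0xb7, sp=0xe8
prologue: push r6 → mem[0xe7]=0x9c, sp=0xe7
body[0] sub  r1, r2, r3 → r1=0x22
body[1] add  r1, r3, #58 → r1=0xf1
body[2] sub  r4, r1, #2 → r4=0xef
body[3] add  r6, r7, #7 → r6=0xb5
body[4] mov  r3, #0x95 → r3=0x95
epilogue: pop r6=0x9c, sp=0xe8
epilogue: pop r1=0xb7, sp=0xe9
r2: caller-saved, written=False
r3: caller-saved, written=True
r4: caller-saved, written=True
r6: callee-saved, written=True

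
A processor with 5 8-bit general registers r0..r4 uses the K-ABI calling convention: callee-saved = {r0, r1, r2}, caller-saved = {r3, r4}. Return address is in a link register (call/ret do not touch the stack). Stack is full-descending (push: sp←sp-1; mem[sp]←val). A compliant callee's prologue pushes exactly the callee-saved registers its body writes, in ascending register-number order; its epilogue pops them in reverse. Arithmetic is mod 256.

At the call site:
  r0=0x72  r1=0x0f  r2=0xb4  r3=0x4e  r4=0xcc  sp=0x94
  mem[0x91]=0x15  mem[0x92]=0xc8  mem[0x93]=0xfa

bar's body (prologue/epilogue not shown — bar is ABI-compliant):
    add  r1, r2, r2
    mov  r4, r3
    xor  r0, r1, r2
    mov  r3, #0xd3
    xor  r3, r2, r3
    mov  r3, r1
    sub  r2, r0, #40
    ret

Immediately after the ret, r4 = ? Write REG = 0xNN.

prologue: push r0 -> mem[0x93]=0x72, sp=0x93
prologue: push r1 -> mem[0x92]=0x0f, sp=0x92
prologue: push r2 -> mem[0x91]=0xb4, sp=0x91
body[0] add  r1, r2, r2 -> r1=0x68
body[1] mov  r4, r3 -> r4=0x4e
body[2] xor  r0, r1, r2 -> r0=0xdc
body[3] mov  r3, #0xd3 -> r3=0xd3
body[4] xor  r3, r2, r3 -> r3=0x67
body[5] mov  r3, r1 -> r3=0x68
body[6] sub  r2, r0, #40 -> r2=0xb4
epilogue: pop r2=0xb4, sp=0x92
epilogue: pop r1=0x0f, sp=0x93
epilogue: pop r0=0x72, sp=0x94
r4 is caller-saved -> body value

REG = 0x4e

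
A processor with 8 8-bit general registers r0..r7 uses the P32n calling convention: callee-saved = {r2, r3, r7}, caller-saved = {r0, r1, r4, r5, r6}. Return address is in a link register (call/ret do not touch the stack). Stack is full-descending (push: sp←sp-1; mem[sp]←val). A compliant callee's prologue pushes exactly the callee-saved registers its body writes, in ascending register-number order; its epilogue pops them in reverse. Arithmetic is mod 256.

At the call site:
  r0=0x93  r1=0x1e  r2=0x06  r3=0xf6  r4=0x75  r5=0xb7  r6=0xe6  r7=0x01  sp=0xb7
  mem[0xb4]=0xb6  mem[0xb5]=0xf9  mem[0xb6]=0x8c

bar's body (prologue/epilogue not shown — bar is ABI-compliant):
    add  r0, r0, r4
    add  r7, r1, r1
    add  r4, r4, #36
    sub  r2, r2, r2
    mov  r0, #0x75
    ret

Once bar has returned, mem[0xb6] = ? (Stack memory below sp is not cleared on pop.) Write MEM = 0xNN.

MEM = 0x06

prologue: push r2 → mem[0xb6]=0x06, sp=0xb6
prologue: push r7 → mem[0xb5]=0x01, sp=0xb5
body[0] add  r0, r0, r4 → r0=0x08
body[1] add  r7, r1, r1 → r7=0x3c
body[2] add  r4, r4, #36 → r4=0x99
body[3] sub  r2, r2, r2 → r2=0x00
body[4] mov  r0, #0x75 → r0=0x75
epilogue: pop r7=0x01, sp=0xb6
epilogue: pop r2=0x06, sp=0xb7
prologue pushed ['r2', 'r7'] at ['0xb6', '0xb5']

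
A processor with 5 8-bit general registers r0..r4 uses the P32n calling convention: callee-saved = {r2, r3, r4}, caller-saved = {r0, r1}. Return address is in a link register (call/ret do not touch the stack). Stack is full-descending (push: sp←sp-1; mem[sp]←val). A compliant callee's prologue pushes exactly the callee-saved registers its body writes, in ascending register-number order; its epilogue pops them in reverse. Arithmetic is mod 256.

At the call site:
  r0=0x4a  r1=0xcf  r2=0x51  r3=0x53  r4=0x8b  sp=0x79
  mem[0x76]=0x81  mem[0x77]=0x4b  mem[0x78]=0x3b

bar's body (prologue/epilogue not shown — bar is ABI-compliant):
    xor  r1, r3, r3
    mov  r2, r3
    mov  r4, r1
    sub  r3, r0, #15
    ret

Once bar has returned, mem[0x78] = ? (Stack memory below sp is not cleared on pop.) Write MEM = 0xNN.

MEM = 0x51

prologue: push r2 -> mem[0x78]=0x51, sp=0x78
prologue: push r3 -> mem[0x77]=0x53, sp=0x77
prologue: push r4 -> mem[0x76]=0x8b, sp=0x76
body[0] xor  r1, r3, r3 -> r1=0x00
body[1] mov  r2, r3 -> r2=0x53
body[2] mov  r4, r1 -> r4=0x00
body[3] sub  r3, r0, #15 -> r3=0x3b
epilogue: pop r4=0x8b, sp=0x77
epilogue: pop r3=0x53, sp=0x78
epilogue: pop r2=0x51, sp=0x79
prologue pushed ['r2', 'r3', 'r4'] at ['0x78', '0x77', '0x76']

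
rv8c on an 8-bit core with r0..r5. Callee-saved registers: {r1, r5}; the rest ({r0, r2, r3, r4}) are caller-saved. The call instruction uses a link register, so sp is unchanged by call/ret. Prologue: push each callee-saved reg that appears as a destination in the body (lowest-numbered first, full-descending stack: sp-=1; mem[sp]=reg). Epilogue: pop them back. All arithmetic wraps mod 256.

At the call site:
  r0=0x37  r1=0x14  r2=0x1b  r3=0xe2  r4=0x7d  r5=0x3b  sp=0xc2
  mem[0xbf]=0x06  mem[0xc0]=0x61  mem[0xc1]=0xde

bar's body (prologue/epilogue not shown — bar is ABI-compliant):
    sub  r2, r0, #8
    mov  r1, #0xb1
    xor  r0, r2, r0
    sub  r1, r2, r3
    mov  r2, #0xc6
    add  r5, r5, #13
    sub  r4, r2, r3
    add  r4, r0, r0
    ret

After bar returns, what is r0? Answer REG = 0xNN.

REG = 0x18

prologue: push r1 -> mem[0xc1]=0x14, sp=0xc1
prologue: push r5 -> mem[0xc0]=0x3b, sp=0xc0
body[0] sub  r2, r0, #8 -> r2=0x2f
body[1] mov  r1, #0xb1 -> r1=0xb1
body[2] xor  r0, r2, r0 -> r0=0x18
body[3] sub  r1, r2, r3 -> r1=0x4d
body[4] mov  r2, #0xc6 -> r2=0xc6
body[5] add  r5, r5, #13 -> r5=0x48
body[6] sub  r4, r2, r3 -> r4=0xe4
body[7] add  r4, r0, r0 -> r4=0x30
epilogue: pop r5=0x3b, sp=0xc1
epilogue: pop r1=0x14, sp=0xc2
r0 is caller-saved -> body value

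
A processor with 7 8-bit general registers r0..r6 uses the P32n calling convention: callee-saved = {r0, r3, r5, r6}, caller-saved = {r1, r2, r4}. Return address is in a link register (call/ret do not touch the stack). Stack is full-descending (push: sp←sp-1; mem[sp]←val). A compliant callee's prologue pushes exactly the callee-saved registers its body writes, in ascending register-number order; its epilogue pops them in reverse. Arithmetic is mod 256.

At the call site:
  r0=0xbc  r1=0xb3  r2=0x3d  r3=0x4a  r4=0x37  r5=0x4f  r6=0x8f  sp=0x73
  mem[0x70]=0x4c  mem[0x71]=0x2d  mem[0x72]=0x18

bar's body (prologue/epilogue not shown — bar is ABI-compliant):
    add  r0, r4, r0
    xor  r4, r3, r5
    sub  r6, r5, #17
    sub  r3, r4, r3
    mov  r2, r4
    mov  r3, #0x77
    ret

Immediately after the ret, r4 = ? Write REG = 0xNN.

REG = 0x05

prologue: push r0 -> mem[0x72]=0xbc, sp=0x72
prologue: push r3 -> mem[0x71]=0x4a, sp=0x71
prologue: push r6 -> mem[0x70]=0x8f, sp=0x70
body[0] add  r0, r4, r0 -> r0=0xf3
body[1] xor  r4, r3, r5 -> r4=0x05
body[2] sub  r6, r5, #17 -> r6=0x3e
body[3] sub  r3, r4, r3 -> r3=0xbb
body[4] mov  r2, r4 -> r2=0x05
body[5] mov  r3, #0x77 -> r3=0x77
epilogue: pop r6=0x8f, sp=0x71
epilogue: pop r3=0x4a, sp=0x72
epilogue: pop r0=0xbc, sp=0x73
r4 is caller-saved -> body value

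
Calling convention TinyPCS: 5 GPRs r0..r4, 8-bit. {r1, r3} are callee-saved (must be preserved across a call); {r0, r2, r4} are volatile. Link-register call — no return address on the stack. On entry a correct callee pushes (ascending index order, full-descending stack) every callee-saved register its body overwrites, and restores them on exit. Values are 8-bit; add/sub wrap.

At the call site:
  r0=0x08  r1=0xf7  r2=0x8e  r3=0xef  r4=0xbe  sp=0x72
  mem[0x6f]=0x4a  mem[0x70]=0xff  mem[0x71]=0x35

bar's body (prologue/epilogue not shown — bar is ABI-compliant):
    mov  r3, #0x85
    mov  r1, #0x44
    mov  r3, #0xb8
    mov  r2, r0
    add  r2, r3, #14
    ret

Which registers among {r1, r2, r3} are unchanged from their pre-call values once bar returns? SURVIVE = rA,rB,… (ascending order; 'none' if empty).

SURVIVE = r1,r3

prologue: push r1 → mem[0x71]=0xf7, sp=0x71
prologue: push r3 → mem[0x70]=0xef, sp=0x70
body[0] mov  r3, #0x85 → r3=0x85
body[1] mov  r1, #0x44 → r1=0x44
body[2] mov  r3, #0xb8 → r3=0xb8
body[3] mov  r2, r0 → r2=0x08
body[4] add  r2, r3, #14 → r2=0xc6
epilogue: pop r3=0xef, sp=0x71
epilogue: pop r1=0xf7, sp=0x72
r1: callee-saved, written=True
r2: caller-saved, written=True
r3: callee-saved, written=True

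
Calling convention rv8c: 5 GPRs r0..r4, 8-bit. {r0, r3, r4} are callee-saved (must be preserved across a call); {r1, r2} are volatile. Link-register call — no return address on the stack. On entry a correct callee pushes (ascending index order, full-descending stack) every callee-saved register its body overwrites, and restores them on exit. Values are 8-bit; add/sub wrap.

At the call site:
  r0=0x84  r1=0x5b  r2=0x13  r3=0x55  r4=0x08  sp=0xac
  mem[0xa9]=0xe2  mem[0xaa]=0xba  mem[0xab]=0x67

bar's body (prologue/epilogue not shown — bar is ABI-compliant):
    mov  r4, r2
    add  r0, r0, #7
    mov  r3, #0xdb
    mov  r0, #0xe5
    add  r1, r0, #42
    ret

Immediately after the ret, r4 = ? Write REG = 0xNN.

prologue: push r0 → mem[0xab]=0x84, sp=0xab
prologue: push r3 → mem[0xaa]=0x55, sp=0xaa
prologue: push r4 → mem[0xa9]=0x08, sp=0xa9
body[0] mov  r4, r2 → r4=0x13
body[1] add  r0, r0, #7 → r0=0x8b
body[2] mov  r3, #0xdb → r3=0xdb
body[3] mov  r0, #0xe5 → r0=0xe5
body[4] add  r1, r0, #42 → r1=0x0f
epilogue: pop r4=0x08, sp=0xaa
epilogue: pop r3=0x55, sp=0xab
epilogue: pop r0=0x84, sp=0xac
r4 is callee-saved → restored

REG = 0x08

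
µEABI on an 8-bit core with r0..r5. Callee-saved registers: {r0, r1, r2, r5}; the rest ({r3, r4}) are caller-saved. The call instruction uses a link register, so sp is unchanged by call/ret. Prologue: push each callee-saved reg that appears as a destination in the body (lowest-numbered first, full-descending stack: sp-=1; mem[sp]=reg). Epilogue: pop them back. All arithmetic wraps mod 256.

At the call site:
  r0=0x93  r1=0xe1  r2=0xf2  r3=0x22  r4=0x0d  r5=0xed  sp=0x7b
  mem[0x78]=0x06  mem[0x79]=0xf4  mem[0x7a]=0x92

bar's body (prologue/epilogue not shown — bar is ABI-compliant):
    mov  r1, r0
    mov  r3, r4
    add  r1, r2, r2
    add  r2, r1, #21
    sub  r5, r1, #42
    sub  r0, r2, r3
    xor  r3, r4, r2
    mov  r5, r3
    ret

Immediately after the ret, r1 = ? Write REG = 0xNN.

REG = 0xe1

prologue: push r0 -> mem[0x7a]=0x93, sp=0x7a
prologue: push r1 -> mem[0x79]=0xe1, sp=0x79
prologue: push r2 -> mem[0x78]=0xf2, sp=0x78
prologue: push r5 -> mem[0x77]=0xed, sp=0x77
body[0] mov  r1, r0 -> r1=0x93
body[1] mov  r3, r4 -> r3=0x0d
body[2] add  r1, r2, r2 -> r1=0xe4
body[3] add  r2, r1, #21 -> r2=0xf9
body[4] sub  r5, r1, #42 -> r5=0xba
body[5] sub  r0, r2, r3 -> r0=0xec
body[6] xor  r3, r4, r2 -> r3=0xf4
body[7] mov  r5, r3 -> r5=0xf4
epilogue: pop r5=0xed, sp=0x78
epilogue: pop r2=0xf2, sp=0x79
epilogue: pop r1=0xe1, sp=0x7a
epilogue: pop r0=0x93, sp=0x7b
r1 is callee-saved -> restored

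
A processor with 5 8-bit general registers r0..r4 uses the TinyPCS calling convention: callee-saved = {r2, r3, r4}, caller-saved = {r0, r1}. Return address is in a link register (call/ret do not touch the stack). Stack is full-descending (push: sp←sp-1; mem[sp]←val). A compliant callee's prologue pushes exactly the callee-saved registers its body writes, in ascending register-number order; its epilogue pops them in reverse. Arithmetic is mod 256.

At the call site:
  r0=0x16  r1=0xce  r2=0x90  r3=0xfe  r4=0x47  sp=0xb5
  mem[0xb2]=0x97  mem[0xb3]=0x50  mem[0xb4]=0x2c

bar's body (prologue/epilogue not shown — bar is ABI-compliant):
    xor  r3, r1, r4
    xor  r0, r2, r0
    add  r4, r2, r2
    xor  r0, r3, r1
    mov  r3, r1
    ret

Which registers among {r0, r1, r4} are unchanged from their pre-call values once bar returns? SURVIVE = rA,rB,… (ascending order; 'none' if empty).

SURVIVE = r1,r4

prologue: push r3 → mem[0xb4]=0xfe, sp=0xb4
prologue: push r4 → mem[0xb3]=0x47, sp=0xb3
body[0] xor  r3, r1, r4 → r3=0x89
body[1] xor  r0, r2, r0 → r0=0x86
body[2] add  r4, r2, r2 → r4=0x20
body[3] xor  r0, r3, r1 → r0=0x47
body[4] mov  r3, r1 → r3=0xce
epilogue: pop r4=0x47, sp=0xb4
epilogue: pop r3=0xfe, sp=0xb5
r0: caller-saved, written=True
r1: caller-saved, written=False
r4: callee-saved, written=True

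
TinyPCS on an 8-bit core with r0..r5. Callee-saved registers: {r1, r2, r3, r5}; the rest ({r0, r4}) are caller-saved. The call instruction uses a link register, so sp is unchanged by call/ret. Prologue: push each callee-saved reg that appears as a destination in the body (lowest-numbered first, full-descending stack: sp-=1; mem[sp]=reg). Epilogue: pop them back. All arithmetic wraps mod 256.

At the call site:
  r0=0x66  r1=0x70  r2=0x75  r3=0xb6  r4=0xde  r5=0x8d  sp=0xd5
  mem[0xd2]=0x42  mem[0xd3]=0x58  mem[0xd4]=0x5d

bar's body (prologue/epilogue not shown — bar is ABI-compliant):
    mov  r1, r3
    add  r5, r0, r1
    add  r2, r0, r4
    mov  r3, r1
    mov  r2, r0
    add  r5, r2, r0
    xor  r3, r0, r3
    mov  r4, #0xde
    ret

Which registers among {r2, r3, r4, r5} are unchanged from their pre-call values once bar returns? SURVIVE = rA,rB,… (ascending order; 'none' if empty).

SURVIVE = r2,r3,r4,r5

prologue: push r1 -> mem[0xd4]=0x70, sp=0xd4
prologue: push r2 -> mem[0xd3]=0x75, sp=0xd3
prologue: push r3 -> mem[0xd2]=0xb6, sp=0xd2
prologue: push r5 -> mem[0xd1]=0x8d, sp=0xd1
body[0] mov  r1, r3 -> r1=0xb6
body[1] add  r5, r0, r1 -> r5=0x1c
body[2] add  r2, r0, r4 -> r2=0x44
body[3] mov  r3, r1 -> r3=0xb6
body[4] mov  r2, r0 -> r2=0x66
body[5] add  r5, r2, r0 -> r5=0xcc
body[6] xor  r3, r0, r3 -> r3=0xd0
body[7] mov  r4, #0xde -> r4=0xde
epilogue: pop r5=0x8d, sp=0xd2
epilogue: pop r3=0xb6, sp=0xd3
epilogue: pop r2=0x75, sp=0xd4
epilogue: pop r1=0x70, sp=0xd5
r2: callee-saved, written=True
r3: callee-saved, written=True
r4: caller-saved, written=True
r5: callee-saved, written=True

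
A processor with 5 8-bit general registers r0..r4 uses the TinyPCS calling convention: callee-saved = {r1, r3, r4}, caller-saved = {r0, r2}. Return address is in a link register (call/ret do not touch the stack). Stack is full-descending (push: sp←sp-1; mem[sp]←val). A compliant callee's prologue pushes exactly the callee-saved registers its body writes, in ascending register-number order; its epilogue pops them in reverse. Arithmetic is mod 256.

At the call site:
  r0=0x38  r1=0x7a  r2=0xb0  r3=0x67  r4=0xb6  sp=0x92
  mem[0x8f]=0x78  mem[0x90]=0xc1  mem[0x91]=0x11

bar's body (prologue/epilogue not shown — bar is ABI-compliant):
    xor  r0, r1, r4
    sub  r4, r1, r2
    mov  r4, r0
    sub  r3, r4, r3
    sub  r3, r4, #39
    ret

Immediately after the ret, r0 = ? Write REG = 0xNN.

REG = 0xcc

prologue: push r3 -> mem[0x91]=0x67, sp=0x91
prologue: push r4 -> mem[0x90]=0xb6, sp=0x90
body[0] xor  r0, r1, r4 -> r0=0xcc
body[1] sub  r4, r1, r2 -> r4=0xca
body[2] mov  r4, r0 -> r4=0xcc
body[3] sub  r3, r4, r3 -> r3=0x65
body[4] sub  r3, r4, #39 -> r3=0xa5
epilogue: pop r4=0xb6, sp=0x91
epilogue: pop r3=0x67, sp=0x92
r0 is caller-saved -> body value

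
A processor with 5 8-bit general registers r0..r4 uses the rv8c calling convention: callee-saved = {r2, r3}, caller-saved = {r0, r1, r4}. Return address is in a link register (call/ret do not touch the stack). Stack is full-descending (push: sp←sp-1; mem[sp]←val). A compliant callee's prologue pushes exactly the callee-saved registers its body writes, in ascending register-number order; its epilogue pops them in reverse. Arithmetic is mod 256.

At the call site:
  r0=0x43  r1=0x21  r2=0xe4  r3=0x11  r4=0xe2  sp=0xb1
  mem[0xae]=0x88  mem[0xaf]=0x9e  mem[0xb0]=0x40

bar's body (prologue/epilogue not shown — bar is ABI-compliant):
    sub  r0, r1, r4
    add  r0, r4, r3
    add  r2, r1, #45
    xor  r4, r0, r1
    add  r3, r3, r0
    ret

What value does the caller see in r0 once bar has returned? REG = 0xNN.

REG = 0xf3

prologue: push r2 → mem[0xb0]=0xe4, sp=0xb0
prologue: push r3 → mem[0xaf]=0x11, sp=0xaf
body[0] sub  r0, r1, r4 → r0=0x3f
body[1] add  r0, r4, r3 → r0=0xf3
body[2] add  r2, r1, #45 → r2=0x4e
body[3] xor  r4, r0, r1 → r4=0xd2
body[4] add  r3, r3, r0 → r3=0x04
epilogue: pop r3=0x11, sp=0xb0
epilogue: pop r2=0xe4, sp=0xb1
r0 is caller-saved → body value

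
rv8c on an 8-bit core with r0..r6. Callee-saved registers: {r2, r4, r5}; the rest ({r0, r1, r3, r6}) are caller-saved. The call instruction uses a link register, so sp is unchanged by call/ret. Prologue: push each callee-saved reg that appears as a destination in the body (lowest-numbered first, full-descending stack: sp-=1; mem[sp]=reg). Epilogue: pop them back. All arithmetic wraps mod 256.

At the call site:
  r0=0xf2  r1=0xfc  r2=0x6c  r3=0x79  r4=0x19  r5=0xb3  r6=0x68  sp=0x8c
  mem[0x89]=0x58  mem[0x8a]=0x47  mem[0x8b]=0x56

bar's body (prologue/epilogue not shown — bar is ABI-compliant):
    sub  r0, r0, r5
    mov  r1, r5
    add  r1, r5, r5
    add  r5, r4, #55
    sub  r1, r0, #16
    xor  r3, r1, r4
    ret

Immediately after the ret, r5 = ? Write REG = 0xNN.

prologue: push r5 -> mem[0x8b]=0xb3, sp=0x8b
body[0] sub  r0, r0, r5 -> r0=0x3f
body[1] mov  r1, r5 -> r1=0xb3
body[2] add  r1, r5, r5 -> r1=0x66
body[3] add  r5, r4, #55 -> r5=0x50
body[4] sub  r1, r0, #16 -> r1=0x2f
body[5] xor  r3, r1, r4 -> r3=0x36
epilogue: pop r5=0xb3, sp=0x8c
r5 is callee-saved -> restored

REG = 0xb3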